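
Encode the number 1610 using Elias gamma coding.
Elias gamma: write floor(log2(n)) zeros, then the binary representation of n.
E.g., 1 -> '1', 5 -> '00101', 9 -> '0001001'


num_bits = floor(log2(1610)) + 1 = 11
leading_zeros = num_bits - 1 = 10
binary(1610) = 11001001010

Elias gamma(1610) = '0000000000' + '11001001010' = 000000000011001001010 (21 bits)


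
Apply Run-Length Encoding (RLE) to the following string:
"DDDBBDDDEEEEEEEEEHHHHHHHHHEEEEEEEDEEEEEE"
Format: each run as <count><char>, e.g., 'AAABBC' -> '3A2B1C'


Scanning runs left to right:
  i=0: run of 'D' x 3 -> '3D'
  i=3: run of 'B' x 2 -> '2B'
  i=5: run of 'D' x 3 -> '3D'
  i=8: run of 'E' x 9 -> '9E'
  i=17: run of 'H' x 9 -> '9H'
  i=26: run of 'E' x 7 -> '7E'
  i=33: run of 'D' x 1 -> '1D'
  i=34: run of 'E' x 6 -> '6E'

RLE = 3D2B3D9E9H7E1D6E


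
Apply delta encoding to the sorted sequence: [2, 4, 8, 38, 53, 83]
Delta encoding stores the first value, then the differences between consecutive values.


First value: 2
Deltas:
  4 - 2 = 2
  8 - 4 = 4
  38 - 8 = 30
  53 - 38 = 15
  83 - 53 = 30


Delta encoded: [2, 2, 4, 30, 15, 30]


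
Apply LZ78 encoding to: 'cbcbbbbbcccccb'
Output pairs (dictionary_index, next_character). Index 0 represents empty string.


LZ78 encoding steps:
Dictionary: {0: ''}
Step 1: w='' (idx 0), next='c' -> output (0, 'c'), add 'c' as idx 1
Step 2: w='' (idx 0), next='b' -> output (0, 'b'), add 'b' as idx 2
Step 3: w='c' (idx 1), next='b' -> output (1, 'b'), add 'cb' as idx 3
Step 4: w='b' (idx 2), next='b' -> output (2, 'b'), add 'bb' as idx 4
Step 5: w='bb' (idx 4), next='c' -> output (4, 'c'), add 'bbc' as idx 5
Step 6: w='c' (idx 1), next='c' -> output (1, 'c'), add 'cc' as idx 6
Step 7: w='cc' (idx 6), next='b' -> output (6, 'b'), add 'ccb' as idx 7


Encoded: [(0, 'c'), (0, 'b'), (1, 'b'), (2, 'b'), (4, 'c'), (1, 'c'), (6, 'b')]


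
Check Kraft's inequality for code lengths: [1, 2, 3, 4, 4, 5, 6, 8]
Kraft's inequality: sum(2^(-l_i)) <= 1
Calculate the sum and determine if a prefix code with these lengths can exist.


Sum = 2^(-1) + 2^(-2) + 2^(-3) + 2^(-4) + 2^(-4) + 2^(-5) + 2^(-6) + 2^(-8)
    = 0.5 + 0.25 + 0.125 + 0.0625 + 0.0625 + 0.03125 + 0.015625 + 0.00390625
    = 269/256 = 1.05078125
Since 1.05078125 > 1, Kraft's inequality is NOT satisfied.
A prefix code with these lengths CANNOT exist.

Kraft sum = 1.05078125. Not satisfied.


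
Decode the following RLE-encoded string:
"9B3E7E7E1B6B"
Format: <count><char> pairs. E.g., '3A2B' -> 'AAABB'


Expanding each <count><char> pair:
  9B -> 'BBBBBBBBB'
  3E -> 'EEE'
  7E -> 'EEEEEEE'
  7E -> 'EEEEEEE'
  1B -> 'B'
  6B -> 'BBBBBB'

Decoded = BBBBBBBBBEEEEEEEEEEEEEEEEEBBBBBBB


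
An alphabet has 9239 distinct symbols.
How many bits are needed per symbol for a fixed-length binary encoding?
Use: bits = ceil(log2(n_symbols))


log2(9239) = 13.1735
Bracket: 2^13 = 8192 < 9239 <= 2^14 = 16384
So ceil(log2(9239)) = 14

bits = ceil(log2(9239)) = ceil(13.1735) = 14 bits


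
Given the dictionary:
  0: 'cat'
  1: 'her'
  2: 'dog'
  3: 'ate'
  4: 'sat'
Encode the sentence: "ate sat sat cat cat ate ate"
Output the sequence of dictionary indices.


Look up each word in the dictionary:
  'ate' -> 3
  'sat' -> 4
  'sat' -> 4
  'cat' -> 0
  'cat' -> 0
  'ate' -> 3
  'ate' -> 3

Encoded: [3, 4, 4, 0, 0, 3, 3]


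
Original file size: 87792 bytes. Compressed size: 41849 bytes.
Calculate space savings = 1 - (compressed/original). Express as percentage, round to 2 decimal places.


ratio = compressed/original = 41849/87792 = 0.476684
savings = 1 - ratio = 1 - 0.476684 = 0.523316
as a percentage: 0.523316 * 100 = 52.33%

Space savings = 1 - 41849/87792 = 52.33%


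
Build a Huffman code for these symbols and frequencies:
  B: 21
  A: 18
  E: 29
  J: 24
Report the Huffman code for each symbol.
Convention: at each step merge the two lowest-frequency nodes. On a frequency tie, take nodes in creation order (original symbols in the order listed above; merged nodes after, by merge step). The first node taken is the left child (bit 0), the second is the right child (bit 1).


Huffman tree construction:
Step 1: Merge A(18) + B(21) = 39
Step 2: Merge J(24) + E(29) = 53
Step 3: Merge (A+B)(39) + (J+E)(53) = 92
Read each symbol's code off the tree from the root (left child = 0, right child = 1).

Codes:
  B: 01 (length 2)
  A: 00 (length 2)
  E: 11 (length 2)
  J: 10 (length 2)
Average code length: 184/92 = 2.0000 bits/symbol


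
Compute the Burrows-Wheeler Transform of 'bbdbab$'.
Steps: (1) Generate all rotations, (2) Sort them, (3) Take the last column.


Rotations (sorted):
  0: $bbdbab -> last char: b
  1: ab$bbdb -> last char: b
  2: b$bbdba -> last char: a
  3: bab$bbd -> last char: d
  4: bbdbab$ -> last char: $
  5: bdbab$b -> last char: b
  6: dbab$bb -> last char: b


BWT = bbad$bb


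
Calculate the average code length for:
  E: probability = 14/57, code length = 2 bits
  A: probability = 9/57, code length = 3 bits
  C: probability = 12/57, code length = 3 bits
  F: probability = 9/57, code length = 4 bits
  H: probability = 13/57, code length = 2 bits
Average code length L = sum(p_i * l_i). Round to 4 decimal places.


Weighted contributions p_i * l_i:
  E: (14/57) * 2 = 28/57
  A: (9/57) * 3 = 27/57
  C: (12/57) * 3 = 36/57
  F: (9/57) * 4 = 36/57
  H: (13/57) * 2 = 26/57
Sum = (28 + 27 + 36 + 36 + 26)/57 = 153/57

L = 153/57 = 2.6842 bits/symbol


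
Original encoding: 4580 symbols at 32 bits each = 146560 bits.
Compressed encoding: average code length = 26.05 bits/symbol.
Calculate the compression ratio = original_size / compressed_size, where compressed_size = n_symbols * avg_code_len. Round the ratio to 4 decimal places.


original_size = n_symbols * orig_bits = 4580 * 32 = 146560 bits
compressed_size = n_symbols * avg_code_len = 4580 * 26.05 = 119309.0 bits
ratio = original_size / compressed_size = 146560 / 119309.0 = 1.2284

Compression ratio = 1.2284


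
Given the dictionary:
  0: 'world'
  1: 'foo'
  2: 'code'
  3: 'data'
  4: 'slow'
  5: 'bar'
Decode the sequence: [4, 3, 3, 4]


Look up each index in the dictionary:
  4 -> 'slow'
  3 -> 'data'
  3 -> 'data'
  4 -> 'slow'

Decoded: "slow data data slow"


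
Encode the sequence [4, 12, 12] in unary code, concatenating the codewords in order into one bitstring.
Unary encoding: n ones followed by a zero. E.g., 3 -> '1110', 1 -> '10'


Encode each number as n ones followed by a terminating 0:
  4 -> 11110 (5 bits)
  12 -> 1111111111110 (13 bits)
  12 -> 1111111111110 (13 bits)
Total length = 5 + 13 + 13 = 31 bits.

Unary([4, 12, 12]) = 1111011111111111101111111111110 (31 bits)


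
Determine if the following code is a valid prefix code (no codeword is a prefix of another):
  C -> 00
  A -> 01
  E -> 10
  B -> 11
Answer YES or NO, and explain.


Checking each pair (does one codeword prefix another?):
  C='00' vs A='01': no prefix
  C='00' vs E='10': no prefix
  C='00' vs B='11': no prefix
  A='01' vs C='00': no prefix
  A='01' vs E='10': no prefix
  A='01' vs B='11': no prefix
  E='10' vs C='00': no prefix
  E='10' vs A='01': no prefix
  E='10' vs B='11': no prefix
  B='11' vs C='00': no prefix
  B='11' vs A='01': no prefix
  B='11' vs E='10': no prefix
No violation found over all pairs.

YES -- this is a valid prefix code. No codeword is a prefix of any other codeword.


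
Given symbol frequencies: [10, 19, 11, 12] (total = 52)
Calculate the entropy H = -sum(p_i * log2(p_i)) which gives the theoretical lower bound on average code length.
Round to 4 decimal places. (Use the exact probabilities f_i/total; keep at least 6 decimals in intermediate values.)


Per-symbol terms -p_i * log2(p_i) with p_i = f_i/52:
  p = 10/52 = 0.192308: log2(p) = -2.378512, -p*log2(p) = 0.457406
  p = 19/52 = 0.365385: log2(p) = -1.452512, -p*log2(p) = 0.530726
  p = 11/52 = 0.211538: log2(p) = -2.241008, -p*log2(p) = 0.474059
  p = 12/52 = 0.230769: log2(p) = -2.115477, -p*log2(p) = 0.488187
H = 0.457406 + 0.530726 + 0.474059 + 0.488187 = 1.950378

H = 1.9504 bits/symbol


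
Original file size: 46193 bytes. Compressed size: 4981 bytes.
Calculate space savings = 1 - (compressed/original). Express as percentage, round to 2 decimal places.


ratio = compressed/original = 4981/46193 = 0.10783
savings = 1 - ratio = 1 - 0.10783 = 0.89217
as a percentage: 0.89217 * 100 = 89.22%

Space savings = 1 - 4981/46193 = 89.22%


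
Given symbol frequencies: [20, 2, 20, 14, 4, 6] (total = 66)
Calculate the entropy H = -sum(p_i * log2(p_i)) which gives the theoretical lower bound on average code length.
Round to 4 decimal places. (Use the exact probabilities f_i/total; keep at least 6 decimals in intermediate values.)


Per-symbol terms -p_i * log2(p_i) with p_i = f_i/66:
  p = 20/66 = 0.303030: log2(p) = -1.722466, -p*log2(p) = 0.521959
  p = 2/66 = 0.030303: log2(p) = -5.044394, -p*log2(p) = 0.152860
  p = 20/66 = 0.303030: log2(p) = -1.722466, -p*log2(p) = 0.521959
  p = 14/66 = 0.212121: log2(p) = -2.237039, -p*log2(p) = 0.474523
  p = 4/66 = 0.060606: log2(p) = -4.044394, -p*log2(p) = 0.245115
  p = 6/66 = 0.090909: log2(p) = -3.459432, -p*log2(p) = 0.314494
H = 0.521959 + 0.152860 + 0.521959 + 0.474523 + 0.245115 + 0.314494 = 2.230910

H = 2.2309 bits/symbol


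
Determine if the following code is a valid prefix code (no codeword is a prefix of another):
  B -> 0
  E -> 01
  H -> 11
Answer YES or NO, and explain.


Checking each pair (does one codeword prefix another?):
  B='0' vs E='01': prefix -- VIOLATION

NO -- this is NOT a valid prefix code. B (0) is a prefix of E (01).


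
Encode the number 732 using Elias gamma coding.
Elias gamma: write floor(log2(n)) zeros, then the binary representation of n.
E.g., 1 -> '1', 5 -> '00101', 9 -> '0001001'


num_bits = floor(log2(732)) + 1 = 10
leading_zeros = num_bits - 1 = 9
binary(732) = 1011011100

Elias gamma(732) = '000000000' + '1011011100' = 0000000001011011100 (19 bits)


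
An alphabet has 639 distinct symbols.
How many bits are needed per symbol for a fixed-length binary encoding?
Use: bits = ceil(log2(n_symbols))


log2(639) = 9.3197
Bracket: 2^9 = 512 < 639 <= 2^10 = 1024
So ceil(log2(639)) = 10

bits = ceil(log2(639)) = ceil(9.3197) = 10 bits


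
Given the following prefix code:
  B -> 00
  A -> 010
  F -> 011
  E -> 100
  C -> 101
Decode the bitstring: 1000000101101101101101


Decoding step by step:
Bits 100 -> E
Bits 00 -> B
Bits 00 -> B
Bits 101 -> C
Bits 101 -> C
Bits 101 -> C
Bits 101 -> C
Bits 101 -> C


Decoded message: EBBCCCCC


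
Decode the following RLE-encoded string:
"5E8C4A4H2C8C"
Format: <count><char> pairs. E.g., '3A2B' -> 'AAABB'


Expanding each <count><char> pair:
  5E -> 'EEEEE'
  8C -> 'CCCCCCCC'
  4A -> 'AAAA'
  4H -> 'HHHH'
  2C -> 'CC'
  8C -> 'CCCCCCCC'

Decoded = EEEEECCCCCCCCAAAAHHHHCCCCCCCCCC


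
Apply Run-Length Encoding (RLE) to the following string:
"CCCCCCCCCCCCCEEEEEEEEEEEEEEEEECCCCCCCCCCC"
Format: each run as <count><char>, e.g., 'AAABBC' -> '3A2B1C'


Scanning runs left to right:
  i=0: run of 'C' x 13 -> '13C'
  i=13: run of 'E' x 17 -> '17E'
  i=30: run of 'C' x 11 -> '11C'

RLE = 13C17E11C


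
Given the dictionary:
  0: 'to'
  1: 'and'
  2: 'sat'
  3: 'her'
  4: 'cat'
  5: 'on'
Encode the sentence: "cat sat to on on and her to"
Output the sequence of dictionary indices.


Look up each word in the dictionary:
  'cat' -> 4
  'sat' -> 2
  'to' -> 0
  'on' -> 5
  'on' -> 5
  'and' -> 1
  'her' -> 3
  'to' -> 0

Encoded: [4, 2, 0, 5, 5, 1, 3, 0]


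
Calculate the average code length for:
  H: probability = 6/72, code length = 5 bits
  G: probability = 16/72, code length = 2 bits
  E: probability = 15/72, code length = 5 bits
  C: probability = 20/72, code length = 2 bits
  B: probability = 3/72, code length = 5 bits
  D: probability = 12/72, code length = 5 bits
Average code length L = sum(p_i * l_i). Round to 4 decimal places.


Weighted contributions p_i * l_i:
  H: (6/72) * 5 = 30/72
  G: (16/72) * 2 = 32/72
  E: (15/72) * 5 = 75/72
  C: (20/72) * 2 = 40/72
  B: (3/72) * 5 = 15/72
  D: (12/72) * 5 = 60/72
Sum = (30 + 32 + 75 + 40 + 15 + 60)/72 = 252/72

L = 252/72 = 3.5000 bits/symbol


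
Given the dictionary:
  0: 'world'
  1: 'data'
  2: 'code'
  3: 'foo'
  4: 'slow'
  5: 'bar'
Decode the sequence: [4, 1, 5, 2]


Look up each index in the dictionary:
  4 -> 'slow'
  1 -> 'data'
  5 -> 'bar'
  2 -> 'code'

Decoded: "slow data bar code"


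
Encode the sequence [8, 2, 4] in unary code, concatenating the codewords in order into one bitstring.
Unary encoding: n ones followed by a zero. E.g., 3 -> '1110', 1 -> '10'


Encode each number as n ones followed by a terminating 0:
  8 -> 111111110 (9 bits)
  2 -> 110 (3 bits)
  4 -> 11110 (5 bits)
Total length = 9 + 3 + 5 = 17 bits.

Unary([8, 2, 4]) = 11111111011011110 (17 bits)


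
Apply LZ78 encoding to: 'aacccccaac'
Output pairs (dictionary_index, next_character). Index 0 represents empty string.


LZ78 encoding steps:
Dictionary: {0: ''}
Step 1: w='' (idx 0), next='a' -> output (0, 'a'), add 'a' as idx 1
Step 2: w='a' (idx 1), next='c' -> output (1, 'c'), add 'ac' as idx 2
Step 3: w='' (idx 0), next='c' -> output (0, 'c'), add 'c' as idx 3
Step 4: w='c' (idx 3), next='c' -> output (3, 'c'), add 'cc' as idx 4
Step 5: w='c' (idx 3), next='a' -> output (3, 'a'), add 'ca' as idx 5
Step 6: w='ac' (idx 2), end of input -> output (2, '')


Encoded: [(0, 'a'), (1, 'c'), (0, 'c'), (3, 'c'), (3, 'a'), (2, '')]


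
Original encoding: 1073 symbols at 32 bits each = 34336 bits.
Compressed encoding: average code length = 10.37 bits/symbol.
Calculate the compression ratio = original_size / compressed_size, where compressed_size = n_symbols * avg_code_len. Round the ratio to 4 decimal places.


original_size = n_symbols * orig_bits = 1073 * 32 = 34336 bits
compressed_size = n_symbols * avg_code_len = 1073 * 10.37 = 11127.01 bits
ratio = original_size / compressed_size = 34336 / 11127.01 = 3.0858

Compression ratio = 3.0858


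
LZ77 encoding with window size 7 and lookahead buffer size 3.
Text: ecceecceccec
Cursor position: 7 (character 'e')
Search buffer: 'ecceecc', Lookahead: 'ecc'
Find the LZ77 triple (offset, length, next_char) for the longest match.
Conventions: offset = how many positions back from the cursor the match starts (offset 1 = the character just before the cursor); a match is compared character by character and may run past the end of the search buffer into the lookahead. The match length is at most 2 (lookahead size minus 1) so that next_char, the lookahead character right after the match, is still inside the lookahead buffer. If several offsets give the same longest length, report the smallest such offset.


Try each offset into the search buffer:
  offset=1 (pos 6, char 'c'): match length 0
  offset=2 (pos 5, char 'c'): match length 0
  offset=3 (pos 4, char 'e'): match length 2
  offset=4 (pos 3, char 'e'): match length 1
  offset=5 (pos 2, char 'c'): match length 0
  offset=6 (pos 1, char 'c'): match length 0
  offset=7 (pos 0, char 'e'): match length 2
Longest match has length 2, found at offsets 3, 7; take the smallest, offset 3.
next_char = character at position 7 + 2 = 9 -> 'c'

Best match: offset=3, length=2 (matching 'ec' starting at position 4)
LZ77 triple: (3, 2, 'c')


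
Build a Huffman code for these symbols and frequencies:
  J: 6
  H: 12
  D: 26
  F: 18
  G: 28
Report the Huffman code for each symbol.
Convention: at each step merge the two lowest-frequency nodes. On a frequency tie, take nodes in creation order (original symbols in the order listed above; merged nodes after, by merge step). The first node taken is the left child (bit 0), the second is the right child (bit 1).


Huffman tree construction:
Step 1: Merge J(6) + H(12) = 18
Step 2: Merge F(18) + (J+H)(18) = 36
Step 3: Merge D(26) + G(28) = 54
Step 4: Merge (F+(J+H))(36) + (D+G)(54) = 90
Read each symbol's code off the tree from the root (left child = 0, right child = 1).

Codes:
  J: 010 (length 3)
  H: 011 (length 3)
  D: 10 (length 2)
  F: 00 (length 2)
  G: 11 (length 2)
Average code length: 198/90 = 2.2000 bits/symbol


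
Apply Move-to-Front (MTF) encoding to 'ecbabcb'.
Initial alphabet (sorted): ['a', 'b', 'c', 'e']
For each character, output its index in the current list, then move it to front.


MTF encoding:
'e': index 3 in ['a', 'b', 'c', 'e'] -> ['e', 'a', 'b', 'c']
'c': index 3 in ['e', 'a', 'b', 'c'] -> ['c', 'e', 'a', 'b']
'b': index 3 in ['c', 'e', 'a', 'b'] -> ['b', 'c', 'e', 'a']
'a': index 3 in ['b', 'c', 'e', 'a'] -> ['a', 'b', 'c', 'e']
'b': index 1 in ['a', 'b', 'c', 'e'] -> ['b', 'a', 'c', 'e']
'c': index 2 in ['b', 'a', 'c', 'e'] -> ['c', 'b', 'a', 'e']
'b': index 1 in ['c', 'b', 'a', 'e'] -> ['b', 'c', 'a', 'e']


Output: [3, 3, 3, 3, 1, 2, 1]


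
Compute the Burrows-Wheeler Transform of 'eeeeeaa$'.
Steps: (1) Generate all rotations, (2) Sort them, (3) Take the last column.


Rotations (sorted):
  0: $eeeeeaa -> last char: a
  1: a$eeeeea -> last char: a
  2: aa$eeeee -> last char: e
  3: eaa$eeee -> last char: e
  4: eeaa$eee -> last char: e
  5: eeeaa$ee -> last char: e
  6: eeeeaa$e -> last char: e
  7: eeeeeaa$ -> last char: $


BWT = aaeeeee$


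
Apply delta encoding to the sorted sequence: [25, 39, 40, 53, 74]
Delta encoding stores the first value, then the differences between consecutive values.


First value: 25
Deltas:
  39 - 25 = 14
  40 - 39 = 1
  53 - 40 = 13
  74 - 53 = 21


Delta encoded: [25, 14, 1, 13, 21]


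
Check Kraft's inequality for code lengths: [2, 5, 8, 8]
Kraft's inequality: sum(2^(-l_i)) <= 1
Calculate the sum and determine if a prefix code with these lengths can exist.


Sum = 2^(-2) + 2^(-5) + 2^(-8) + 2^(-8)
    = 0.25 + 0.03125 + 0.00390625 + 0.00390625
    = 74/256 = 0.2890625
Since 0.2890625 <= 1, Kraft's inequality IS satisfied.
A prefix code with these lengths CAN exist.

Kraft sum = 0.2890625. Satisfied.


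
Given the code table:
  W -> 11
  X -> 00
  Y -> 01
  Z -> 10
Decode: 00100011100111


Decoding:
00 -> X
10 -> Z
00 -> X
11 -> W
10 -> Z
01 -> Y
11 -> W


Result: XZXWZYW


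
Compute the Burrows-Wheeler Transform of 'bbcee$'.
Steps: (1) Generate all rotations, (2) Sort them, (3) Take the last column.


Rotations (sorted):
  0: $bbcee -> last char: e
  1: bbcee$ -> last char: $
  2: bcee$b -> last char: b
  3: cee$bb -> last char: b
  4: e$bbce -> last char: e
  5: ee$bbc -> last char: c


BWT = e$bbec


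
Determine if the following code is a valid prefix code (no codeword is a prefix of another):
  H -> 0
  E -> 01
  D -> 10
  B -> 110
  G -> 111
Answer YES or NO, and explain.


Checking each pair (does one codeword prefix another?):
  H='0' vs E='01': prefix -- VIOLATION

NO -- this is NOT a valid prefix code. H (0) is a prefix of E (01).


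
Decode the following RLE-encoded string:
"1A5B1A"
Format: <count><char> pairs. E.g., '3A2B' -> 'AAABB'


Expanding each <count><char> pair:
  1A -> 'A'
  5B -> 'BBBBB'
  1A -> 'A'

Decoded = ABBBBBA


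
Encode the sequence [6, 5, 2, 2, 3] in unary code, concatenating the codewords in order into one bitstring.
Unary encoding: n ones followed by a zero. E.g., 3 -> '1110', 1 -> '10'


Encode each number as n ones followed by a terminating 0:
  6 -> 1111110 (7 bits)
  5 -> 111110 (6 bits)
  2 -> 110 (3 bits)
  2 -> 110 (3 bits)
  3 -> 1110 (4 bits)
Total length = 7 + 6 + 3 + 3 + 4 = 23 bits.

Unary([6, 5, 2, 2, 3]) = 11111101111101101101110 (23 bits)


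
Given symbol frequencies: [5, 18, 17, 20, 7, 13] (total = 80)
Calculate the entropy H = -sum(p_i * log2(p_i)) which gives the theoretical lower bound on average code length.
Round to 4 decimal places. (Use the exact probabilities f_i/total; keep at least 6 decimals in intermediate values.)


Per-symbol terms -p_i * log2(p_i) with p_i = f_i/80:
  p = 5/80 = 0.062500: log2(p) = -4.000000, -p*log2(p) = 0.250000
  p = 18/80 = 0.225000: log2(p) = -2.152003, -p*log2(p) = 0.484201
  p = 17/80 = 0.212500: log2(p) = -2.234465, -p*log2(p) = 0.474824
  p = 20/80 = 0.250000: log2(p) = -2.000000, -p*log2(p) = 0.500000
  p = 7/80 = 0.087500: log2(p) = -3.514573, -p*log2(p) = 0.307525
  p = 13/80 = 0.162500: log2(p) = -2.621488, -p*log2(p) = 0.425992
H = 0.250000 + 0.484201 + 0.474824 + 0.500000 + 0.307525 + 0.425992 = 2.442542

H = 2.4425 bits/symbol


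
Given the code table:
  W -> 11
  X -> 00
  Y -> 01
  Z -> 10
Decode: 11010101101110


Decoding:
11 -> W
01 -> Y
01 -> Y
01 -> Y
10 -> Z
11 -> W
10 -> Z


Result: WYYYZWZ


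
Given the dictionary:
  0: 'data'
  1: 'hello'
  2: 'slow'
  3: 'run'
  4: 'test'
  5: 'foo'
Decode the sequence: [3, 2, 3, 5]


Look up each index in the dictionary:
  3 -> 'run'
  2 -> 'slow'
  3 -> 'run'
  5 -> 'foo'

Decoded: "run slow run foo"


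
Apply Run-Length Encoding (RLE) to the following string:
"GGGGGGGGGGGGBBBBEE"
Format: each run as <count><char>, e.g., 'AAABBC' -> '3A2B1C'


Scanning runs left to right:
  i=0: run of 'G' x 12 -> '12G'
  i=12: run of 'B' x 4 -> '4B'
  i=16: run of 'E' x 2 -> '2E'

RLE = 12G4B2E


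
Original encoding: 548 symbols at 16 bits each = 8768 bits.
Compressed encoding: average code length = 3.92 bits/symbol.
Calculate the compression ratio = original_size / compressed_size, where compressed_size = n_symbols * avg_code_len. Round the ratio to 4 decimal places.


original_size = n_symbols * orig_bits = 548 * 16 = 8768 bits
compressed_size = n_symbols * avg_code_len = 548 * 3.92 = 2148.16 bits
ratio = original_size / compressed_size = 8768 / 2148.16 = 4.0816

Compression ratio = 4.0816


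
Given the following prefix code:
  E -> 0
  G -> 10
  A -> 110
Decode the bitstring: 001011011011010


Decoding step by step:
Bits 0 -> E
Bits 0 -> E
Bits 10 -> G
Bits 110 -> A
Bits 110 -> A
Bits 110 -> A
Bits 10 -> G


Decoded message: EEGAAAG


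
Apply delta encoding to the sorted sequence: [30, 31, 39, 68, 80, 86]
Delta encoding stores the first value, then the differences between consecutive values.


First value: 30
Deltas:
  31 - 30 = 1
  39 - 31 = 8
  68 - 39 = 29
  80 - 68 = 12
  86 - 80 = 6


Delta encoded: [30, 1, 8, 29, 12, 6]


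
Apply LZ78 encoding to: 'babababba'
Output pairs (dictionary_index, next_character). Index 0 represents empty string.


LZ78 encoding steps:
Dictionary: {0: ''}
Step 1: w='' (idx 0), next='b' -> output (0, 'b'), add 'b' as idx 1
Step 2: w='' (idx 0), next='a' -> output (0, 'a'), add 'a' as idx 2
Step 3: w='b' (idx 1), next='a' -> output (1, 'a'), add 'ba' as idx 3
Step 4: w='ba' (idx 3), next='b' -> output (3, 'b'), add 'bab' as idx 4
Step 5: w='ba' (idx 3), end of input -> output (3, '')


Encoded: [(0, 'b'), (0, 'a'), (1, 'a'), (3, 'b'), (3, '')]


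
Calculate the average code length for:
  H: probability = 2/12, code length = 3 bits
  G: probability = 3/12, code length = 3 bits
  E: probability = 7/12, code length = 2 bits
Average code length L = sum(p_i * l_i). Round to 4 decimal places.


Weighted contributions p_i * l_i:
  H: (2/12) * 3 = 6/12
  G: (3/12) * 3 = 9/12
  E: (7/12) * 2 = 14/12
Sum = (6 + 9 + 14)/12 = 29/12

L = 29/12 = 2.4167 bits/symbol


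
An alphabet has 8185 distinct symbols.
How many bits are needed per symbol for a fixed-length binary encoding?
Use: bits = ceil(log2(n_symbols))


log2(8185) = 12.9988
Bracket: 2^12 = 4096 < 8185 <= 2^13 = 8192
So ceil(log2(8185)) = 13

bits = ceil(log2(8185)) = ceil(12.9988) = 13 bits


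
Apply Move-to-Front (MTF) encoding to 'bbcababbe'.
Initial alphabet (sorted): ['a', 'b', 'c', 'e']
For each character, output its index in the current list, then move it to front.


MTF encoding:
'b': index 1 in ['a', 'b', 'c', 'e'] -> ['b', 'a', 'c', 'e']
'b': index 0 in ['b', 'a', 'c', 'e'] -> ['b', 'a', 'c', 'e']
'c': index 2 in ['b', 'a', 'c', 'e'] -> ['c', 'b', 'a', 'e']
'a': index 2 in ['c', 'b', 'a', 'e'] -> ['a', 'c', 'b', 'e']
'b': index 2 in ['a', 'c', 'b', 'e'] -> ['b', 'a', 'c', 'e']
'a': index 1 in ['b', 'a', 'c', 'e'] -> ['a', 'b', 'c', 'e']
'b': index 1 in ['a', 'b', 'c', 'e'] -> ['b', 'a', 'c', 'e']
'b': index 0 in ['b', 'a', 'c', 'e'] -> ['b', 'a', 'c', 'e']
'e': index 3 in ['b', 'a', 'c', 'e'] -> ['e', 'b', 'a', 'c']


Output: [1, 0, 2, 2, 2, 1, 1, 0, 3]


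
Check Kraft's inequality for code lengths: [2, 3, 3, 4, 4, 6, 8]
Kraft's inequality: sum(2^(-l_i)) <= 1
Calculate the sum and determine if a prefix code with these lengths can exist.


Sum = 2^(-2) + 2^(-3) + 2^(-3) + 2^(-4) + 2^(-4) + 2^(-6) + 2^(-8)
    = 0.25 + 0.125 + 0.125 + 0.0625 + 0.0625 + 0.015625 + 0.00390625
    = 165/256 = 0.64453125
Since 0.64453125 <= 1, Kraft's inequality IS satisfied.
A prefix code with these lengths CAN exist.

Kraft sum = 0.64453125. Satisfied.


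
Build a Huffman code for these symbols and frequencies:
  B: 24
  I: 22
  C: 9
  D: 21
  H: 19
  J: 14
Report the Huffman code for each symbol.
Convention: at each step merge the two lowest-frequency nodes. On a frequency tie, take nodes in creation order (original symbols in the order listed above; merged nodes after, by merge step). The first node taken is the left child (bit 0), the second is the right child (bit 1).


Huffman tree construction:
Step 1: Merge C(9) + J(14) = 23
Step 2: Merge H(19) + D(21) = 40
Step 3: Merge I(22) + (C+J)(23) = 45
Step 4: Merge B(24) + (H+D)(40) = 64
Step 5: Merge (I+(C+J))(45) + (B+(H+D))(64) = 109
Read each symbol's code off the tree from the root (left child = 0, right child = 1).

Codes:
  B: 10 (length 2)
  I: 00 (length 2)
  C: 010 (length 3)
  D: 111 (length 3)
  H: 110 (length 3)
  J: 011 (length 3)
Average code length: 281/109 = 2.5780 bits/symbol


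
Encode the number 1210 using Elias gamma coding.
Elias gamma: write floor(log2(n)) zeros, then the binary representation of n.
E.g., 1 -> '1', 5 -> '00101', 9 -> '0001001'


num_bits = floor(log2(1210)) + 1 = 11
leading_zeros = num_bits - 1 = 10
binary(1210) = 10010111010

Elias gamma(1210) = '0000000000' + '10010111010' = 000000000010010111010 (21 bits)


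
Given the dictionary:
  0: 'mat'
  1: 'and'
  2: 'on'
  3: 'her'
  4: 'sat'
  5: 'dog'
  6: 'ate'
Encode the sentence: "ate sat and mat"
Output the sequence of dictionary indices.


Look up each word in the dictionary:
  'ate' -> 6
  'sat' -> 4
  'and' -> 1
  'mat' -> 0

Encoded: [6, 4, 1, 0]


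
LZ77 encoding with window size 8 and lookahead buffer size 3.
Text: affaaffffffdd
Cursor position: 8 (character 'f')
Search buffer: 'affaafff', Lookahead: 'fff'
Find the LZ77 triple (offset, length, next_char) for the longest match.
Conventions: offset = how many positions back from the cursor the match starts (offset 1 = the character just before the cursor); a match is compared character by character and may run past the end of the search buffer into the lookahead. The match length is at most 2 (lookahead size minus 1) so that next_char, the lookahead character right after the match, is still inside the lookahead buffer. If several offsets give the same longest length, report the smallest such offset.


Try each offset into the search buffer:
  offset=1 (pos 7, char 'f'): match length 2
  offset=2 (pos 6, char 'f'): match length 2
  offset=3 (pos 5, char 'f'): match length 2
  offset=4 (pos 4, char 'a'): match length 0
  offset=5 (pos 3, char 'a'): match length 0
  offset=6 (pos 2, char 'f'): match length 1
  offset=7 (pos 1, char 'f'): match length 2
  offset=8 (pos 0, char 'a'): match length 0
Longest match has length 2, found at offsets 1, 2, 3, 7; take the smallest, offset 1.
next_char = character at position 8 + 2 = 10 -> 'f'

Best match: offset=1, length=2 (matching 'ff' starting at position 7)
LZ77 triple: (1, 2, 'f')


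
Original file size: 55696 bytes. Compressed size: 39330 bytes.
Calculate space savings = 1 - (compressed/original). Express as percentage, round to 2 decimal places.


ratio = compressed/original = 39330/55696 = 0.706155
savings = 1 - ratio = 1 - 0.706155 = 0.293845
as a percentage: 0.293845 * 100 = 29.38%

Space savings = 1 - 39330/55696 = 29.38%


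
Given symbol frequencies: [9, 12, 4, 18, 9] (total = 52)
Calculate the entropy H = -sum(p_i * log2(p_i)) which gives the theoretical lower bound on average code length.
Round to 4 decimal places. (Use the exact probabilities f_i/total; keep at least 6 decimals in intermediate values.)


Per-symbol terms -p_i * log2(p_i) with p_i = f_i/52:
  p = 9/52 = 0.173077: log2(p) = -2.530515, -p*log2(p) = 0.437974
  p = 12/52 = 0.230769: log2(p) = -2.115477, -p*log2(p) = 0.488187
  p = 4/52 = 0.076923: log2(p) = -3.700440, -p*log2(p) = 0.284649
  p = 18/52 = 0.346154: log2(p) = -1.530515, -p*log2(p) = 0.529794
  p = 9/52 = 0.173077: log2(p) = -2.530515, -p*log2(p) = 0.437974
H = 0.437974 + 0.488187 + 0.284649 + 0.529794 + 0.437974 = 2.178578

H = 2.1786 bits/symbol


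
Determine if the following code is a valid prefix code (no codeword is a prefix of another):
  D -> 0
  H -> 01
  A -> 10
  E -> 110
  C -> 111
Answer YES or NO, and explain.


Checking each pair (does one codeword prefix another?):
  D='0' vs H='01': prefix -- VIOLATION

NO -- this is NOT a valid prefix code. D (0) is a prefix of H (01).


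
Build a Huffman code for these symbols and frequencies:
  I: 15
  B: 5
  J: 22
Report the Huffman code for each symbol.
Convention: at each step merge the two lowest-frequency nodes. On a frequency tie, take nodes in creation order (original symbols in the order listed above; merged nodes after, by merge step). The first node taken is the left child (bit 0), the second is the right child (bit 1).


Huffman tree construction:
Step 1: Merge B(5) + I(15) = 20
Step 2: Merge (B+I)(20) + J(22) = 42
Read each symbol's code off the tree from the root (left child = 0, right child = 1).

Codes:
  I: 01 (length 2)
  B: 00 (length 2)
  J: 1 (length 1)
Average code length: 62/42 = 1.4762 bits/symbol


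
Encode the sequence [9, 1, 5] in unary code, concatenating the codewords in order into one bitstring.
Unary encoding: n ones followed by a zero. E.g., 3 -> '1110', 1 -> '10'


Encode each number as n ones followed by a terminating 0:
  9 -> 1111111110 (10 bits)
  1 -> 10 (2 bits)
  5 -> 111110 (6 bits)
Total length = 10 + 2 + 6 = 18 bits.

Unary([9, 1, 5]) = 111111111010111110 (18 bits)


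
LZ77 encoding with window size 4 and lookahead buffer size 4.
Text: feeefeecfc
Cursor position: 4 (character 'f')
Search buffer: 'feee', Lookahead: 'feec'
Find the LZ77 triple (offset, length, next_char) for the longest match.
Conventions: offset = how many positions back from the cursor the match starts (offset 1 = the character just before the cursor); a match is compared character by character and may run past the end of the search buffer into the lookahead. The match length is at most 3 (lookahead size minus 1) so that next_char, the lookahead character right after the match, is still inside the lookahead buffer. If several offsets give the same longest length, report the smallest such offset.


Try each offset into the search buffer:
  offset=1 (pos 3, char 'e'): match length 0
  offset=2 (pos 2, char 'e'): match length 0
  offset=3 (pos 1, char 'e'): match length 0
  offset=4 (pos 0, char 'f'): match length 3
Longest match has length 3 at offset 4.
next_char = character at position 4 + 3 = 7 -> 'c'

Best match: offset=4, length=3 (matching 'fee' starting at position 0)
LZ77 triple: (4, 3, 'c')


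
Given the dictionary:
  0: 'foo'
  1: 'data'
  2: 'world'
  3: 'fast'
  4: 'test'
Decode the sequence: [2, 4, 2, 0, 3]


Look up each index in the dictionary:
  2 -> 'world'
  4 -> 'test'
  2 -> 'world'
  0 -> 'foo'
  3 -> 'fast'

Decoded: "world test world foo fast"


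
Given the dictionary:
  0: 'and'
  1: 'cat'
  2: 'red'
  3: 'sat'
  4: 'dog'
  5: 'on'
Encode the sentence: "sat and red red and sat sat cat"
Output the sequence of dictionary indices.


Look up each word in the dictionary:
  'sat' -> 3
  'and' -> 0
  'red' -> 2
  'red' -> 2
  'and' -> 0
  'sat' -> 3
  'sat' -> 3
  'cat' -> 1

Encoded: [3, 0, 2, 2, 0, 3, 3, 1]


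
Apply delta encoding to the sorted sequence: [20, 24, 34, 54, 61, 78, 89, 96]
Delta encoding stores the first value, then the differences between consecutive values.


First value: 20
Deltas:
  24 - 20 = 4
  34 - 24 = 10
  54 - 34 = 20
  61 - 54 = 7
  78 - 61 = 17
  89 - 78 = 11
  96 - 89 = 7


Delta encoded: [20, 4, 10, 20, 7, 17, 11, 7]


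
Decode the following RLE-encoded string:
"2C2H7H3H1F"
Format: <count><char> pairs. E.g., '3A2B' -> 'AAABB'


Expanding each <count><char> pair:
  2C -> 'CC'
  2H -> 'HH'
  7H -> 'HHHHHHH'
  3H -> 'HHH'
  1F -> 'F'

Decoded = CCHHHHHHHHHHHHF


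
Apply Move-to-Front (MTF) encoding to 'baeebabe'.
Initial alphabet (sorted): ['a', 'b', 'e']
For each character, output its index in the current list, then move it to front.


MTF encoding:
'b': index 1 in ['a', 'b', 'e'] -> ['b', 'a', 'e']
'a': index 1 in ['b', 'a', 'e'] -> ['a', 'b', 'e']
'e': index 2 in ['a', 'b', 'e'] -> ['e', 'a', 'b']
'e': index 0 in ['e', 'a', 'b'] -> ['e', 'a', 'b']
'b': index 2 in ['e', 'a', 'b'] -> ['b', 'e', 'a']
'a': index 2 in ['b', 'e', 'a'] -> ['a', 'b', 'e']
'b': index 1 in ['a', 'b', 'e'] -> ['b', 'a', 'e']
'e': index 2 in ['b', 'a', 'e'] -> ['e', 'b', 'a']


Output: [1, 1, 2, 0, 2, 2, 1, 2]


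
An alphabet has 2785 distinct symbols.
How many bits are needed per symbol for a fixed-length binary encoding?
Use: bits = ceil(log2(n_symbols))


log2(2785) = 11.4435
Bracket: 2^11 = 2048 < 2785 <= 2^12 = 4096
So ceil(log2(2785)) = 12

bits = ceil(log2(2785)) = ceil(11.4435) = 12 bits


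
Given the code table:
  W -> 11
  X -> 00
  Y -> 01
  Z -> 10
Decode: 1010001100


Decoding:
10 -> Z
10 -> Z
00 -> X
11 -> W
00 -> X


Result: ZZXWX


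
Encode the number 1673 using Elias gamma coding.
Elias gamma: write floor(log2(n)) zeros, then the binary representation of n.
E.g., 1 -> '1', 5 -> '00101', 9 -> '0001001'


num_bits = floor(log2(1673)) + 1 = 11
leading_zeros = num_bits - 1 = 10
binary(1673) = 11010001001

Elias gamma(1673) = '0000000000' + '11010001001' = 000000000011010001001 (21 bits)


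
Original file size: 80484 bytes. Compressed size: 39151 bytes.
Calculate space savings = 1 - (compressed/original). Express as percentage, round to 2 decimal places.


ratio = compressed/original = 39151/80484 = 0.486445
savings = 1 - ratio = 1 - 0.486445 = 0.513555
as a percentage: 0.513555 * 100 = 51.36%

Space savings = 1 - 39151/80484 = 51.36%


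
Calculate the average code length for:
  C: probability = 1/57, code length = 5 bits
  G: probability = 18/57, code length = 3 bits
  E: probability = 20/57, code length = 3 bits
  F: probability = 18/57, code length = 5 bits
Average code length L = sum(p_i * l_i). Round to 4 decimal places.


Weighted contributions p_i * l_i:
  C: (1/57) * 5 = 5/57
  G: (18/57) * 3 = 54/57
  E: (20/57) * 3 = 60/57
  F: (18/57) * 5 = 90/57
Sum = (5 + 54 + 60 + 90)/57 = 209/57

L = 209/57 = 3.6667 bits/symbol


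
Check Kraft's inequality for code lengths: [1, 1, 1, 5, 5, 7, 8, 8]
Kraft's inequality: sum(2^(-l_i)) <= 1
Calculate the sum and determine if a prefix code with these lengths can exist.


Sum = 2^(-1) + 2^(-1) + 2^(-1) + 2^(-5) + 2^(-5) + 2^(-7) + 2^(-8) + 2^(-8)
    = 0.5 + 0.5 + 0.5 + 0.03125 + 0.03125 + 0.0078125 + 0.00390625 + 0.00390625
    = 404/256 = 1.578125
Since 1.578125 > 1, Kraft's inequality is NOT satisfied.
A prefix code with these lengths CANNOT exist.

Kraft sum = 1.578125. Not satisfied.


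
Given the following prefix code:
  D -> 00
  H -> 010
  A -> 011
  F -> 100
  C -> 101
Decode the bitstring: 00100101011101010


Decoding step by step:
Bits 00 -> D
Bits 100 -> F
Bits 101 -> C
Bits 011 -> A
Bits 101 -> C
Bits 010 -> H


Decoded message: DFCACH


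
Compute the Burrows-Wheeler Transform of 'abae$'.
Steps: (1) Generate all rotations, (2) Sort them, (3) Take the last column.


Rotations (sorted):
  0: $abae -> last char: e
  1: abae$ -> last char: $
  2: ae$ab -> last char: b
  3: bae$a -> last char: a
  4: e$aba -> last char: a


BWT = e$baa


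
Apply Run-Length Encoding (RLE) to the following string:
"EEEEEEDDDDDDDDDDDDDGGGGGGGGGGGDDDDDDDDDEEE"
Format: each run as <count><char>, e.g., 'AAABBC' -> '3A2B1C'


Scanning runs left to right:
  i=0: run of 'E' x 6 -> '6E'
  i=6: run of 'D' x 13 -> '13D'
  i=19: run of 'G' x 11 -> '11G'
  i=30: run of 'D' x 9 -> '9D'
  i=39: run of 'E' x 3 -> '3E'

RLE = 6E13D11G9D3E


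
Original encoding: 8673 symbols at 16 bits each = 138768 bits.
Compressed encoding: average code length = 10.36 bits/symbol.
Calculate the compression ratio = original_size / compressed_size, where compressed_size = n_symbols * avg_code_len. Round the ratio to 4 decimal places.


original_size = n_symbols * orig_bits = 8673 * 16 = 138768 bits
compressed_size = n_symbols * avg_code_len = 8673 * 10.36 = 89852.28 bits
ratio = original_size / compressed_size = 138768 / 89852.28 = 1.5444

Compression ratio = 1.5444


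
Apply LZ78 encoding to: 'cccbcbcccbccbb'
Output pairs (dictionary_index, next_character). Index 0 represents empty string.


LZ78 encoding steps:
Dictionary: {0: ''}
Step 1: w='' (idx 0), next='c' -> output (0, 'c'), add 'c' as idx 1
Step 2: w='c' (idx 1), next='c' -> output (1, 'c'), add 'cc' as idx 2
Step 3: w='' (idx 0), next='b' -> output (0, 'b'), add 'b' as idx 3
Step 4: w='c' (idx 1), next='b' -> output (1, 'b'), add 'cb' as idx 4
Step 5: w='cc' (idx 2), next='c' -> output (2, 'c'), add 'ccc' as idx 5
Step 6: w='b' (idx 3), next='c' -> output (3, 'c'), add 'bc' as idx 6
Step 7: w='cb' (idx 4), next='b' -> output (4, 'b'), add 'cbb' as idx 7


Encoded: [(0, 'c'), (1, 'c'), (0, 'b'), (1, 'b'), (2, 'c'), (3, 'c'), (4, 'b')]


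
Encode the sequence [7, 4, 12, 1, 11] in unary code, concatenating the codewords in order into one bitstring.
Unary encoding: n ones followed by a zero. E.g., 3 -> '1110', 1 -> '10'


Encode each number as n ones followed by a terminating 0:
  7 -> 11111110 (8 bits)
  4 -> 11110 (5 bits)
  12 -> 1111111111110 (13 bits)
  1 -> 10 (2 bits)
  11 -> 111111111110 (12 bits)
Total length = 8 + 5 + 13 + 2 + 12 = 40 bits.

Unary([7, 4, 12, 1, 11]) = 1111111011110111111111111010111111111110 (40 bits)


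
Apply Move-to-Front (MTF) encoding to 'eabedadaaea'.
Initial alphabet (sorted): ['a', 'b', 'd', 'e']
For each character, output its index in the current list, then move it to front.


MTF encoding:
'e': index 3 in ['a', 'b', 'd', 'e'] -> ['e', 'a', 'b', 'd']
'a': index 1 in ['e', 'a', 'b', 'd'] -> ['a', 'e', 'b', 'd']
'b': index 2 in ['a', 'e', 'b', 'd'] -> ['b', 'a', 'e', 'd']
'e': index 2 in ['b', 'a', 'e', 'd'] -> ['e', 'b', 'a', 'd']
'd': index 3 in ['e', 'b', 'a', 'd'] -> ['d', 'e', 'b', 'a']
'a': index 3 in ['d', 'e', 'b', 'a'] -> ['a', 'd', 'e', 'b']
'd': index 1 in ['a', 'd', 'e', 'b'] -> ['d', 'a', 'e', 'b']
'a': index 1 in ['d', 'a', 'e', 'b'] -> ['a', 'd', 'e', 'b']
'a': index 0 in ['a', 'd', 'e', 'b'] -> ['a', 'd', 'e', 'b']
'e': index 2 in ['a', 'd', 'e', 'b'] -> ['e', 'a', 'd', 'b']
'a': index 1 in ['e', 'a', 'd', 'b'] -> ['a', 'e', 'd', 'b']


Output: [3, 1, 2, 2, 3, 3, 1, 1, 0, 2, 1]


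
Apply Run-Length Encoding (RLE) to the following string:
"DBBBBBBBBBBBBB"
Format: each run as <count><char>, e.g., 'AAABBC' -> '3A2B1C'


Scanning runs left to right:
  i=0: run of 'D' x 1 -> '1D'
  i=1: run of 'B' x 13 -> '13B'

RLE = 1D13B


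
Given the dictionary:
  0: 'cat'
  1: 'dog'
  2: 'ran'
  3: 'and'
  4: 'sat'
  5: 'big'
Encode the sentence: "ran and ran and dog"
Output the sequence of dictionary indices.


Look up each word in the dictionary:
  'ran' -> 2
  'and' -> 3
  'ran' -> 2
  'and' -> 3
  'dog' -> 1

Encoded: [2, 3, 2, 3, 1]


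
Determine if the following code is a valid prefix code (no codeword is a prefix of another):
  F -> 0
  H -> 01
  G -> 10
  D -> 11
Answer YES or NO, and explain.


Checking each pair (does one codeword prefix another?):
  F='0' vs H='01': prefix -- VIOLATION

NO -- this is NOT a valid prefix code. F (0) is a prefix of H (01).


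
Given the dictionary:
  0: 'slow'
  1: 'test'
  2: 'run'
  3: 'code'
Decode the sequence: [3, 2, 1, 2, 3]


Look up each index in the dictionary:
  3 -> 'code'
  2 -> 'run'
  1 -> 'test'
  2 -> 'run'
  3 -> 'code'

Decoded: "code run test run code"
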